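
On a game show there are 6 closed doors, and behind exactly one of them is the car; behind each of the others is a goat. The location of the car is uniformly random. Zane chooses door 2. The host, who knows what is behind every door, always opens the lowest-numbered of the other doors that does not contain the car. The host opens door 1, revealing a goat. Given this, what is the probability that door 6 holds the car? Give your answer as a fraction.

Condition on the true location of the car.
If it is behind door 1 (prior 1/6): the host opened door 1, so this case is ruled out; weight (1/6)·0 = 0.
If it is behind any of doors 2, 3, 4, 5, and 6 (prior 1/6 each): door 1 is the lowest-numbered option available, probability 1; weight (1/6)·1 = 1/6 each.
The weights sum to 5/6.
So P(the car behind door 6 | the host opened door 1) = (1/6) / (5/6) = 1/5.

1/5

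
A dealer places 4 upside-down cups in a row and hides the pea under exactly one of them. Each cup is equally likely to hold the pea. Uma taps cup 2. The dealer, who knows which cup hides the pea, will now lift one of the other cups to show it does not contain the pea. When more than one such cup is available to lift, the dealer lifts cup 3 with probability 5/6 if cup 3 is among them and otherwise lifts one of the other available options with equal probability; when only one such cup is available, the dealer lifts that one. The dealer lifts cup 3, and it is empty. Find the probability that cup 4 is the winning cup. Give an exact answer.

Consider each possible location of the pea in turn.
If it is under any of cups 1, 2, and 4 (prior 1/4 each): cup 3 is available, opened with probability 5/6; weight (1/4)·(5/6) = 5/24 each.
If it is under cup 3 (prior 1/4): the dealer opened cup 3, so this case is ruled out; weight (1/4)·0 = 0.
The weights sum to 5/8.
So P(the pea under cup 4 | the dealer opened cup 3) = (5/24) / (5/8) = 1/3.

1/3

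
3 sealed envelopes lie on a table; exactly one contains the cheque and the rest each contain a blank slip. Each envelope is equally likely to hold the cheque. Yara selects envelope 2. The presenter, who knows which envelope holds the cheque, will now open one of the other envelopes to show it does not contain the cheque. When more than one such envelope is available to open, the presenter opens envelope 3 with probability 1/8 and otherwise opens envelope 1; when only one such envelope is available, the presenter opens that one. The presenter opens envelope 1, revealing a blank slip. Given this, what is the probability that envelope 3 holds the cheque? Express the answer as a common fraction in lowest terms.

8/15

Consider each possible location of the cheque in turn.
If it is in envelope 1 (prior 1/3): the presenter opened envelope 1, so this case is ruled out; weight (1/3)·0 = 0.
If it is in envelope 2 (prior 1/3): envelope 3 is available but not opened, probability 7/8; weight (1/3)·(7/8) = 7/24.
If it is in envelope 3 (prior 1/3): only envelope 1 is available, probability 1; weight (1/3)·1 = 1/3.
The weights sum to 5/8.
So P(the cheque in envelope 3 | the presenter opened envelope 1) = (1/3) / (5/8) = 8/15.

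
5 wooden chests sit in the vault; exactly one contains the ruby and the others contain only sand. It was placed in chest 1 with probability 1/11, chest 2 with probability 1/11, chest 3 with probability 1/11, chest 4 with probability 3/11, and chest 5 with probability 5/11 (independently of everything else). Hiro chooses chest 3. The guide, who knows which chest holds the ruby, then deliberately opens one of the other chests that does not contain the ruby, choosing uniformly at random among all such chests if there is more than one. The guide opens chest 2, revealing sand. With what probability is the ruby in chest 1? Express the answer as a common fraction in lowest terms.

Apply Bayes' rule, conditioning on where the ruby actually is.
If it is in chest 1 (prior 1/11): the guide has 3 equally likely choices, so probability 1/3; weight (1/11)·(1/3) = 1/33.
If it is in chest 2 (prior 1/11): the guide opened chest 2, so this case is ruled out; weight (1/11)·0 = 0.
If it is in chest 3 (prior 1/11): the guide has 4 equally likely choices, so probability 1/4; weight (1/11)·(1/4) = 1/44.
If it is in chest 4 (prior 3/11): the guide has 3 equally likely choices, so probability 1/3; weight (3/11)·(1/3) = 1/11.
If it is in chest 5 (prior 5/11): the guide has 3 equally likely choices, so probability 1/3; weight (5/11)·(1/3) = 5/33.
The weights sum to 13/44.
So P(the ruby in chest 1 | the guide opened chest 2) = (1/33) / (13/44) = 4/39.

4/39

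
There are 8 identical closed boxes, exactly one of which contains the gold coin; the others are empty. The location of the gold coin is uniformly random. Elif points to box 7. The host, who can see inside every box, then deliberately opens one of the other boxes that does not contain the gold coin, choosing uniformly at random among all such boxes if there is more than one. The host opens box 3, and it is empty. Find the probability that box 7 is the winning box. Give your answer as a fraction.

Apply Bayes' rule, conditioning on where the gold coin actually is.
If it is in any of boxes 1, 2, 4, 5, 6, and 8 (prior 1/8 each): the host has 6 equally likely choices, so probability 1/6; weight (1/8)·(1/6) = 1/48 each.
If it is in box 3 (prior 1/8): the host opened box 3, so this case is ruled out; weight (1/8)·0 = 0.
If it is in box 7 (prior 1/8): the host has 7 equally likely choices, so probability 1/7; weight (1/8)·(1/7) = 1/56.
The weights sum to 1/7.
So P(the gold coin in box 7 | the host opened box 3) = (1/56) / (1/7) = 1/8.

1/8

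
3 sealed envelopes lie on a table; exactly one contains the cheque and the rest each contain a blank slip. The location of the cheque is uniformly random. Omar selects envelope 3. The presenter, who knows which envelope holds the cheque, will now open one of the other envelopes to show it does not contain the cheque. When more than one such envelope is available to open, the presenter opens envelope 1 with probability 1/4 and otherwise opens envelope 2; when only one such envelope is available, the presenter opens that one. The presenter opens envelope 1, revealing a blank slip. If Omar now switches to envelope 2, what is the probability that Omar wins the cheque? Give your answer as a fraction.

Condition on the true location of the cheque.
If it is in envelope 1 (prior 1/3): the presenter opened envelope 1, so this case is ruled out; weight (1/3)·0 = 0.
If it is in envelope 2 (prior 1/3): only envelope 1 is available, probability 1; weight (1/3)·1 = 1/3.
If it is in envelope 3 (prior 1/3): envelope 1 is available, opened with probability 1/4; weight (1/3)·(1/4) = 1/12.
The weights sum to 5/12.
So P(the cheque in envelope 2 | the presenter opened envelope 1) = (1/3) / (5/12) = 4/5.

4/5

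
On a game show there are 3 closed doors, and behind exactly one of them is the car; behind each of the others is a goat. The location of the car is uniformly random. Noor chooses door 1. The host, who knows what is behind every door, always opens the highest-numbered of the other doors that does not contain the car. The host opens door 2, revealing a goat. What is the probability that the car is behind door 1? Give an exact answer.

Consider each possible location of the car in turn.
If it is behind door 1 (prior 1/3): the host would have opened door 3 instead, probability 0; weight (1/3)·0 = 0.
If it is behind door 2 (prior 1/3): the host opened door 2, so this case is ruled out; weight (1/3)·0 = 0.
If it is behind door 3 (prior 1/3): door 2 is the highest-numbered option available, probability 1; weight (1/3)·1 = 1/3.
The weights sum to 1/3.
So P(the car behind door 1 | the host opened door 2) = 0 / (1/3) = 0.

0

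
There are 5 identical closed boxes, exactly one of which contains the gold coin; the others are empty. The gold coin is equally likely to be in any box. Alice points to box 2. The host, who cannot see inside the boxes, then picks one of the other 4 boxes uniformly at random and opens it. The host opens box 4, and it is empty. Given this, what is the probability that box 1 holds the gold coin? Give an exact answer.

Apply Bayes' rule, conditioning on where the gold coin actually is.
If it is in any of boxes 1, 2, 3, and 5 (prior 1/5 each): the host picks box 4 with probability 1/4 regardless, and it is not the prize; weight (1/5)·(1/4) = 1/20 each.
If it is in box 4 (prior 1/5): the host opened box 4, so this case is ruled out; weight (1/5)·0 = 0.
The weights sum to 1/5.
So P(the gold coin in box 1 | the host opened box 4) = (1/20) / (1/5) = 1/4.

1/4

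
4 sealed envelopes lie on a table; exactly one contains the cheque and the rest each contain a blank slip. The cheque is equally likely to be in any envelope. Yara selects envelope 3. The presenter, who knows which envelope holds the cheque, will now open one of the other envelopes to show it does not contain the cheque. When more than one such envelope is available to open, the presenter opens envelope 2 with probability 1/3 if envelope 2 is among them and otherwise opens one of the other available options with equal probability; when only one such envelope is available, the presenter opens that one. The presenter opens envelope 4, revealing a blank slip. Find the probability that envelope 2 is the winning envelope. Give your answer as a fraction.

1/3

Consider each possible location of the cheque in turn.
If it is in envelope 1 (prior 1/4): envelope 2 is available but not opened, probability 2/3; weight (1/4)·(2/3) = 1/6.
If it is in envelope 2 (prior 1/4): envelope 2 holds the prize so is unavailable; the presenter chooses uniformly among the 2 others, probability 1/2; weight (1/4)·(1/2) = 1/8.
If it is in envelope 3 (prior 1/4): envelope 2 is available but not opened; envelope 4 gets probability (1 − 1/3)/2 = 1/3; weight (1/4)·(1/3) = 1/12.
If it is in envelope 4 (prior 1/4): the presenter opened envelope 4, so this case is ruled out; weight (1/4)·0 = 0.
The weights sum to 3/8.
So P(the cheque in envelope 2 | the presenter opened envelope 4) = (1/8) / (3/8) = 1/3.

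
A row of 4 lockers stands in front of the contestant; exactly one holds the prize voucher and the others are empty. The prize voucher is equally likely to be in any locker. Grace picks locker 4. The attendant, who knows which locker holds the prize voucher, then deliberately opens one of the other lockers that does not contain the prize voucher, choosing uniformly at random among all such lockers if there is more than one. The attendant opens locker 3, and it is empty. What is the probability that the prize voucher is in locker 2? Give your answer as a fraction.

3/8

Apply Bayes' rule, conditioning on where the prize voucher actually is.
If it is in either of lockers 1 and 2 (prior 1/4 each): the attendant has 2 equally likely choices, so probability 1/2; weight (1/4)·(1/2) = 1/8 each.
If it is in locker 3 (prior 1/4): the attendant opened locker 3, so this case is ruled out; weight (1/4)·0 = 0.
If it is in locker 4 (prior 1/4): the attendant has 3 equally likely choices, so probability 1/3; weight (1/4)·(1/3) = 1/12.
The weights sum to 1/3.
So P(the prize voucher in locker 2 | the attendant opened locker 3) = (1/8) / (1/3) = 3/8.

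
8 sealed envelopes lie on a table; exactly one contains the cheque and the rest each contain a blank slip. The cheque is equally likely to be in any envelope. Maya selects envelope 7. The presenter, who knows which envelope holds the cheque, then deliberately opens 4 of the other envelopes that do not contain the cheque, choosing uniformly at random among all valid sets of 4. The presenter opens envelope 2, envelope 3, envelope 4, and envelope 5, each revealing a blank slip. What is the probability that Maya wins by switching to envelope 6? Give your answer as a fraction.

Apply Bayes' rule, conditioning on where the cheque actually is.
If it is in any of envelopes 1, 6, and 8 (prior 1/8 each): the presenter has 15 equally likely choices, so probability 1/15; weight (1/8)·(1/15) = 1/120 each.
If it is in any of envelopes 2, 3, 4, and 5 (prior 1/8 each): that envelope was opened and seen not to hold the prize — ruled out; weight (1/8)·0 = 0 each.
If it is in envelope 7 (prior 1/8): the presenter has 35 equally likely choices, so probability 1/35; weight (1/8)·(1/35) = 1/280.
The weights sum to 1/35.
So P(the cheque in envelope 6 | the presenter opened envelope 2, envelope 3, envelope 4, and envelope 5) = (1/120) / (1/35) = 7/24.

7/24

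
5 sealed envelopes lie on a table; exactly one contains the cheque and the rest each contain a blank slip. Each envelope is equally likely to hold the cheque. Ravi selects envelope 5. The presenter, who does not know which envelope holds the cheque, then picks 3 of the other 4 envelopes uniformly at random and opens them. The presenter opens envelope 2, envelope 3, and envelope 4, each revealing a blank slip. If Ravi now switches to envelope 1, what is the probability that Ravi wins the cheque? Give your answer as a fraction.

1/2

Apply Bayes' rule, conditioning on where the cheque actually is.
If it is in either of envelopes 1 and 5 (prior 1/5 each): the presenter picks exactly this set with probability 1/4 regardless, and none is the prize; weight (1/5)·(1/4) = 1/20 each.
If it is in any of envelopes 2, 3, and 4 (prior 1/5 each): that envelope was opened and seen not to hold the prize — ruled out; weight (1/5)·0 = 0 each.
The weights sum to 1/10.
So P(the cheque in envelope 1 | the presenter opened envelope 2, envelope 3, and envelope 4) = (1/20) / (1/10) = 1/2.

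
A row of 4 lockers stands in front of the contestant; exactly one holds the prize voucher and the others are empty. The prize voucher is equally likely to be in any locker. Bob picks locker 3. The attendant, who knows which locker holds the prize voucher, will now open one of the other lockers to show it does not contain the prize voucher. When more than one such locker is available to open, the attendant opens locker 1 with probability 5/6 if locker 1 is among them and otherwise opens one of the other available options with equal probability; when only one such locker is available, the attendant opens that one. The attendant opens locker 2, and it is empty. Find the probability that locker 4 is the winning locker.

2/9

Consider each possible location of the prize voucher in turn.
If it is in locker 1 (prior 1/4): locker 1 holds the prize so is unavailable; the attendant chooses uniformly among the 2 others, probability 1/2; weight (1/4)·(1/2) = 1/8.
If it is in locker 2 (prior 1/4): the attendant opened locker 2, so this case is ruled out; weight (1/4)·0 = 0.
If it is in locker 3 (prior 1/4): locker 1 is available but not opened; locker 2 gets probability (1 − 5/6)/2 = 1/12; weight (1/4)·(1/12) = 1/48.
If it is in locker 4 (prior 1/4): locker 1 is available but not opened, probability 1/6; weight (1/4)·(1/6) = 1/24.
The weights sum to 3/16.
So P(the prize voucher in locker 4 | the attendant opened locker 2) = (1/24) / (3/16) = 2/9.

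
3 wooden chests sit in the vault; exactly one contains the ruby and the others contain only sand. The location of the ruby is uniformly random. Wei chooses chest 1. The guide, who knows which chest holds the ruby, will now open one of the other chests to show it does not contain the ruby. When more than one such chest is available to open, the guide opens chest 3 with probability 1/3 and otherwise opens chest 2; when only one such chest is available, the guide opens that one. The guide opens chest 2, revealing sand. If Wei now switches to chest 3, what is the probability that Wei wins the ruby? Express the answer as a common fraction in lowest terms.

3/5

Apply Bayes' rule, conditioning on where the ruby actually is.
If it is in chest 1 (prior 1/3): chest 3 is available but not opened, probability 2/3; weight (1/3)·(2/3) = 2/9.
If it is in chest 2 (prior 1/3): the guide opened chest 2, so this case is ruled out; weight (1/3)·0 = 0.
If it is in chest 3 (prior 1/3): only chest 2 is available, probability 1; weight (1/3)·1 = 1/3.
The weights sum to 5/9.
So P(the ruby in chest 3 | the guide opened chest 2) = (1/3) / (5/9) = 3/5.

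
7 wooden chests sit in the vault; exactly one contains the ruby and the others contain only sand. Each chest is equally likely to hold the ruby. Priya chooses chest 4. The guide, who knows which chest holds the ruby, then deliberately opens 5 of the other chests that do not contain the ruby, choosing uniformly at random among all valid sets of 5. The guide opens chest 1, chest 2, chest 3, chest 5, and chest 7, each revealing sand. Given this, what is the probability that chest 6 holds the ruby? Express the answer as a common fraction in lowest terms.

6/7

Condition on the true location of the ruby.
If it is in any of chests 1, 2, 3, 5, and 7 (prior 1/7 each): that chest was opened and seen not to hold the prize — ruled out; weight (1/7)·0 = 0 each.
If it is in chest 4 (prior 1/7): the guide has 6 equally likely choices, so probability 1/6; weight (1/7)·(1/6) = 1/42.
If it is in chest 6 (prior 1/7): the guide has no choice, probability 1; weight (1/7)·1 = 1/7.
The weights sum to 1/6.
So P(the ruby in chest 6 | the guide opened chest 1, chest 2, chest 3, chest 5, and chest 7) = (1/7) / (1/6) = 6/7.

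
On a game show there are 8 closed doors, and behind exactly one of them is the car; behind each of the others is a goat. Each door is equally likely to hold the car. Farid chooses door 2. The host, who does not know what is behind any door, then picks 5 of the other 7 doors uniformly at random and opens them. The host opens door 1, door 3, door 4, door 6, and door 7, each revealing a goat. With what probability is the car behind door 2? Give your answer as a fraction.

Apply Bayes' rule, conditioning on where the car actually is.
If it is behind any of doors 1, 3, 4, 6, and 7 (prior 1/8 each): that door was opened and seen not to hold the prize — ruled out; weight (1/8)·0 = 0 each.
If it is behind any of doors 2, 5, and 8 (prior 1/8 each): the host picks exactly this set with probability 1/21 regardless, and none is the prize; weight (1/8)·(1/21) = 1/168 each.
The weights sum to 1/56.
So P(the car behind door 2 | the host opened door 1, door 3, door 4, door 6, and door 7) = (1/168) / (1/56) = 1/3.

1/3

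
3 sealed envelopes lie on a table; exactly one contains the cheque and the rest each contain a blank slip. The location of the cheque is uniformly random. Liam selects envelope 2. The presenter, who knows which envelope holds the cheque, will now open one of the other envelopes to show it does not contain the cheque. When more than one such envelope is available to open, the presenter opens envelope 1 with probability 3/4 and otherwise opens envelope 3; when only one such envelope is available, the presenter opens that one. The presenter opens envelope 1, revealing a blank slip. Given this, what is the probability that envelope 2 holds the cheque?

Apply Bayes' rule, conditioning on where the cheque actually is.
If it is in envelope 1 (prior 1/3): the presenter opened envelope 1, so this case is ruled out; weight (1/3)·0 = 0.
If it is in envelope 2 (prior 1/3): envelope 1 is available, opened with probability 3/4; weight (1/3)·(3/4) = 1/4.
If it is in envelope 3 (prior 1/3): only envelope 1 is available, probability 1; weight (1/3)·1 = 1/3.
The weights sum to 7/12.
So P(the cheque in envelope 2 | the presenter opened envelope 1) = (1/4) / (7/12) = 3/7.

3/7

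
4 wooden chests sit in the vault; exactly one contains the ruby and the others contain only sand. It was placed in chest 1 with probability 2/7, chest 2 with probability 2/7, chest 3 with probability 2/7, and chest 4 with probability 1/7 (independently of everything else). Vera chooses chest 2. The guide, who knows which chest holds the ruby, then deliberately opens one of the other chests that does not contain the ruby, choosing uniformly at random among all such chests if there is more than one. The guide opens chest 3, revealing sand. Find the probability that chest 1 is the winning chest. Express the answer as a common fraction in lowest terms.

Consider each possible location of the ruby in turn.
If it is in chest 1 (prior 2/7): the guide has 2 equally likely choices, so probability 1/2; weight (2/7)·(1/2) = 1/7.
If it is in chest 2 (prior 2/7): the guide has 3 equally likely choices, so probability 1/3; weight (2/7)·(1/3) = 2/21.
If it is in chest 3 (prior 2/7): the guide opened chest 3, so this case is ruled out; weight (2/7)·0 = 0.
If it is in chest 4 (prior 1/7): the guide has 2 equally likely choices, so probability 1/2; weight (1/7)·(1/2) = 1/14.
The weights sum to 13/42.
So P(the ruby in chest 1 | the guide opened chest 3) = (1/7) / (13/42) = 6/13.

6/13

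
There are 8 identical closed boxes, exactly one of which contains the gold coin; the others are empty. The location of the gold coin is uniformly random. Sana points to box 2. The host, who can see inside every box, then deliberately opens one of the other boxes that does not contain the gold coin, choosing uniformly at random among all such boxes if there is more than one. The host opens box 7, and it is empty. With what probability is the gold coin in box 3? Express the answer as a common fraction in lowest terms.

Apply Bayes' rule, conditioning on where the gold coin actually is.
If it is in any of boxes 1, 3, 4, 5, 6, and 8 (prior 1/8 each): the host has 6 equally likely choices, so probability 1/6; weight (1/8)·(1/6) = 1/48 each.
If it is in box 2 (prior 1/8): the host has 7 equally likely choices, so probability 1/7; weight (1/8)·(1/7) = 1/56.
If it is in box 7 (prior 1/8): the host opened box 7, so this case is ruled out; weight (1/8)·0 = 0.
The weights sum to 1/7.
So P(the gold coin in box 3 | the host opened box 7) = (1/48) / (1/7) = 7/48.

7/48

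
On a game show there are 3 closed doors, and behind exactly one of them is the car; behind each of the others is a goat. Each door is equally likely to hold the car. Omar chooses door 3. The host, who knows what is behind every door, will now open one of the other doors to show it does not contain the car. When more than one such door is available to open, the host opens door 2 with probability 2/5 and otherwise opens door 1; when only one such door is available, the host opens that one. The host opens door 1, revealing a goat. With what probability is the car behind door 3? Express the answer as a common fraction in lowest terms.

Consider each possible location of the car in turn.
If it is behind door 1 (prior 1/3): the host opened door 1, so this case is ruled out; weight (1/3)·0 = 0.
If it is behind door 2 (prior 1/3): only door 1 is available, probability 1; weight (1/3)·1 = 1/3.
If it is behind door 3 (prior 1/3): door 2 is available but not opened, probability 3/5; weight (1/3)·(3/5) = 1/5.
The weights sum to 8/15.
So P(the car behind door 3 | the host opened door 1) = (1/5) / (8/15) = 3/8.

3/8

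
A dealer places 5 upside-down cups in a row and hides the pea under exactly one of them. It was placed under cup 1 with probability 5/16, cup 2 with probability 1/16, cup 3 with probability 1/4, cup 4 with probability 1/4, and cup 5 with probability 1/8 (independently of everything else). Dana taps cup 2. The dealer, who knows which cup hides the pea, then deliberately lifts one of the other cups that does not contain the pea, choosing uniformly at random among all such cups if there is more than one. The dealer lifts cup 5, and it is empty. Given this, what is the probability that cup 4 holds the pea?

16/55

Apply Bayes' rule, conditioning on where the pea actually is.
If it is under cup 1 (prior 5/16): the dealer has 3 equally likely choices, so probability 1/3; weight (5/16)·(1/3) = 5/48.
If it is under cup 2 (prior 1/16): the dealer has 4 equally likely choices, so probability 1/4; weight (1/16)·(1/4) = 1/64.
If it is under either of cups 3 and 4 (prior 1/4 each): the dealer has 3 equally likely choices, so probability 1/3; weight (1/4)·(1/3) = 1/12 each.
If it is under cup 5 (prior 1/8): the dealer opened cup 5, so this case is ruled out; weight (1/8)·0 = 0.
The weights sum to 55/192.
So P(the pea under cup 4 | the dealer opened cup 5) = (1/12) / (55/192) = 16/55.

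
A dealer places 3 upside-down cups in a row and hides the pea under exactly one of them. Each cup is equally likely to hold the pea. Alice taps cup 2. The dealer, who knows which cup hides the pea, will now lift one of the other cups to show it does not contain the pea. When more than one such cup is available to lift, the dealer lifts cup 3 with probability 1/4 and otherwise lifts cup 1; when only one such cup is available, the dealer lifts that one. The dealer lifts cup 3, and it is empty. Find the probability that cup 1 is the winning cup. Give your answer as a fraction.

Condition on the true location of the pea.
If it is under cup 1 (prior 1/3): only cup 3 is available, probability 1; weight (1/3)·1 = 1/3.
If it is under cup 2 (prior 1/3): cup 3 is available, opened with probability 1/4; weight (1/3)·(1/4) = 1/12.
If it is under cup 3 (prior 1/3): the dealer opened cup 3, so this case is ruled out; weight (1/3)·0 = 0.
The weights sum to 5/12.
So P(the pea under cup 1 | the dealer opened cup 3) = (1/3) / (5/12) = 4/5.

4/5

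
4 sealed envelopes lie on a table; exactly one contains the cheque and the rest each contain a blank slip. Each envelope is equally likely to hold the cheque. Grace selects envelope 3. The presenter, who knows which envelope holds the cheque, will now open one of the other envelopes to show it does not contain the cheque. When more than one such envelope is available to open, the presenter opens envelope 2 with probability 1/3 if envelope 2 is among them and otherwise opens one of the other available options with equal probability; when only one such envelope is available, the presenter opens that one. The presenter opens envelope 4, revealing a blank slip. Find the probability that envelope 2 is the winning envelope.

Apply Bayes' rule, conditioning on where the cheque actually is.
If it is in envelope 1 (prior 1/4): envelope 2 is available but not opened, probability 2/3; weight (1/4)·(2/3) = 1/6.
If it is in envelope 2 (prior 1/4): envelope 2 holds the prize so is unavailable; the presenter chooses uniformly among the 2 others, probability 1/2; weight (1/4)·(1/2) = 1/8.
If it is in envelope 3 (prior 1/4): envelope 2 is available but not opened; envelope 4 gets probability (1 − 1/3)/2 = 1/3; weight (1/4)·(1/3) = 1/12.
If it is in envelope 4 (prior 1/4): the presenter opened envelope 4, so this case is ruled out; weight (1/4)·0 = 0.
The weights sum to 3/8.
So P(the cheque in envelope 2 | the presenter opened envelope 4) = (1/8) / (3/8) = 1/3.

1/3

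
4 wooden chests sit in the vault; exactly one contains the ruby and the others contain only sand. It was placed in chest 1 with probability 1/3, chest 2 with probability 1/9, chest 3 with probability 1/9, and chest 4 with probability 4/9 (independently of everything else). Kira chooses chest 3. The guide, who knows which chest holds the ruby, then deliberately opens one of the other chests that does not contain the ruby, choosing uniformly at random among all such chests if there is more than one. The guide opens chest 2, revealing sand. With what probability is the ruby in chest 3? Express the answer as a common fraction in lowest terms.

2/23

Apply Bayes' rule, conditioning on where the ruby actually is.
If it is in chest 1 (prior 1/3): the guide has 2 equally likely choices, so probability 1/2; weight (1/3)·(1/2) = 1/6.
If it is in chest 2 (prior 1/9): the guide opened chest 2, so this case is ruled out; weight (1/9)·0 = 0.
If it is in chest 3 (prior 1/9): the guide has 3 equally likely choices, so probability 1/3; weight (1/9)·(1/3) = 1/27.
If it is in chest 4 (prior 4/9): the guide has 2 equally likely choices, so probability 1/2; weight (4/9)·(1/2) = 2/9.
The weights sum to 23/54.
So P(the ruby in chest 3 | the guide opened chest 2) = (1/27) / (23/54) = 2/23.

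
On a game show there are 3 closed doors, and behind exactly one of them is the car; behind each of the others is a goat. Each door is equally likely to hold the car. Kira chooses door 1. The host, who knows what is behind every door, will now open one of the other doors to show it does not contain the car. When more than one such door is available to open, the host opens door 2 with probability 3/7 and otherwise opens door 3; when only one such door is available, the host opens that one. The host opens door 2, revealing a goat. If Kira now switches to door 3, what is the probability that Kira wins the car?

Condition on the true location of the car.
If it is behind door 1 (prior 1/3): door 2 is available, opened with probability 3/7; weight (1/3)·(3/7) = 1/7.
If it is behind door 2 (prior 1/3): the host opened door 2, so this case is ruled out; weight (1/3)·0 = 0.
If it is behind door 3 (prior 1/3): only door 2 is available, probability 1; weight (1/3)·1 = 1/3.
The weights sum to 10/21.
So P(the car behind door 3 | the host opened door 2) = (1/3) / (10/21) = 7/10.

7/10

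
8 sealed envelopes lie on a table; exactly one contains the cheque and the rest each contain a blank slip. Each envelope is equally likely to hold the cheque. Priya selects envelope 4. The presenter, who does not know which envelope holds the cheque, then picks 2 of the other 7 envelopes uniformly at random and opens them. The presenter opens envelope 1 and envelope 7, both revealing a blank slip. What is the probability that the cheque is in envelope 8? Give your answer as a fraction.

Apply Bayes' rule, conditioning on where the cheque actually is.
If it is in either of envelopes 1 and 7 (prior 1/8 each): that envelope was opened and seen not to hold the prize — ruled out; weight (1/8)·0 = 0 each.
If it is in any of envelopes 2, 3, 4, 5, 6, and 8 (prior 1/8 each): the presenter picks exactly this set with probability 1/21 regardless, and none is the prize; weight (1/8)·(1/21) = 1/168 each.
The weights sum to 1/28.
So P(the cheque in envelope 8 | the presenter opened envelope 1 and envelope 7) = (1/168) / (1/28) = 1/6.

1/6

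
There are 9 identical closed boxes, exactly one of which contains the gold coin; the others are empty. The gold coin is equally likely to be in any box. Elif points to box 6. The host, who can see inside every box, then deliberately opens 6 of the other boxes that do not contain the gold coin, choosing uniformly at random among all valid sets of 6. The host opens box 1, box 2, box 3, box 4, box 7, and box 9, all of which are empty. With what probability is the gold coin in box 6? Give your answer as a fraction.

1/9

Consider each possible location of the gold coin in turn.
If it is in any of boxes 1, 2, 3, 4, 7, and 9 (prior 1/9 each): that box was opened and seen not to hold the prize — ruled out; weight (1/9)·0 = 0 each.
If it is in either of boxes 5 and 8 (prior 1/9 each): the host has 7 equally likely choices, so probability 1/7; weight (1/9)·(1/7) = 1/63 each.
If it is in box 6 (prior 1/9): the host has 28 equally likely choices, so probability 1/28; weight (1/9)·(1/28) = 1/252.
The weights sum to 1/28.
So P(the gold coin in box 6 | the host opened box 1, box 2, box 3, box 4, box 7, and box 9) = (1/252) / (1/28) = 1/9.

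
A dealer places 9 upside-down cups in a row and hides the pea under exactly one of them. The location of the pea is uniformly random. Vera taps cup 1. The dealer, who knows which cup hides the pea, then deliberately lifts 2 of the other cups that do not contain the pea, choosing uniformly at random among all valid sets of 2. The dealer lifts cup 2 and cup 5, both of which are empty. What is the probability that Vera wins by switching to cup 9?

4/27

Apply Bayes' rule, conditioning on where the pea actually is.
If it is under cup 1 (prior 1/9): the dealer has 28 equally likely choices, so probability 1/28; weight (1/9)·(1/28) = 1/252.
If it is under either of cups 2 and 5 (prior 1/9 each): that cup was opened and seen not to hold the prize — ruled out; weight (1/9)·0 = 0 each.
If it is under any of cups 3, 4, 6, 7, 8, and 9 (prior 1/9 each): the dealer has 21 equally likely choices, so probability 1/21; weight (1/9)·(1/21) = 1/189 each.
The weights sum to 1/28.
So P(the pea under cup 9 | the dealer opened cup 2 and cup 5) = (1/189) / (1/28) = 4/27.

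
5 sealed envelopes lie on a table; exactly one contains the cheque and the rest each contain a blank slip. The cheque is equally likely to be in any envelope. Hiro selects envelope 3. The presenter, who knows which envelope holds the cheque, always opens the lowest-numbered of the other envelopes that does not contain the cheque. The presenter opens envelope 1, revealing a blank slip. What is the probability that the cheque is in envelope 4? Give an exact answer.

1/4

Apply Bayes' rule, conditioning on where the cheque actually is.
If it is in envelope 1 (prior 1/5): the presenter opened envelope 1, so this case is ruled out; weight (1/5)·0 = 0.
If it is in any of envelopes 2, 3, 4, and 5 (prior 1/5 each): envelope 1 is the lowest-numbered option available, probability 1; weight (1/5)·1 = 1/5 each.
The weights sum to 4/5.
So P(the cheque in envelope 4 | the presenter opened envelope 1) = (1/5) / (4/5) = 1/4.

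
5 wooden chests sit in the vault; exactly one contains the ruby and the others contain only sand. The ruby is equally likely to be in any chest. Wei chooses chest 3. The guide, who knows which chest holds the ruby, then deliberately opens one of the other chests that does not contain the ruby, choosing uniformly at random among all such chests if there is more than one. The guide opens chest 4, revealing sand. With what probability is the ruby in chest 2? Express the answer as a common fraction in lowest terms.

4/15

Apply Bayes' rule, conditioning on where the ruby actually is.
If it is in any of chests 1, 2, and 5 (prior 1/5 each): the guide has 3 equally likely choices, so probability 1/3; weight (1/5)·(1/3) = 1/15 each.
If it is in chest 3 (prior 1/5): the guide has 4 equally likely choices, so probability 1/4; weight (1/5)·(1/4) = 1/20.
If it is in chest 4 (prior 1/5): the guide opened chest 4, so this case is ruled out; weight (1/5)·0 = 0.
The weights sum to 1/4.
So P(the ruby in chest 2 | the guide opened chest 4) = (1/15) / (1/4) = 4/15.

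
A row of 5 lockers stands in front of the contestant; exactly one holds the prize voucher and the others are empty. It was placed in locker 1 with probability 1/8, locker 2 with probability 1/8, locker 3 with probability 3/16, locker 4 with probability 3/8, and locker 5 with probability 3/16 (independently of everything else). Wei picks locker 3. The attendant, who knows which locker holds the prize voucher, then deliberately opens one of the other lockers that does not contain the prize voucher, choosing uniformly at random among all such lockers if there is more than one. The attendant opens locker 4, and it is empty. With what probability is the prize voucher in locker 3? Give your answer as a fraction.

Condition on the true location of the prize voucher.
If it is in either of lockers 1 and 2 (prior 1/8 each): the attendant has 3 equally likely choices, so probability 1/3; weight (1/8)·(1/3) = 1/24 each.
If it is in locker 3 (prior 3/16): the attendant has 4 equally likely choices, so probability 1/4; weight (3/16)·(1/4) = 3/64.
If it is in locker 4 (prior 3/8): the attendant opened locker 4, so this case is ruled out; weight (3/8)·0 = 0.
If it is in locker 5 (prior 3/16): the attendant has 3 equally likely choices, so probability 1/3; weight (3/16)·(1/3) = 1/16.
The weights sum to 37/192.
So P(the prize voucher in locker 3 | the attendant opened locker 4) = (3/64) / (37/192) = 9/37.

9/37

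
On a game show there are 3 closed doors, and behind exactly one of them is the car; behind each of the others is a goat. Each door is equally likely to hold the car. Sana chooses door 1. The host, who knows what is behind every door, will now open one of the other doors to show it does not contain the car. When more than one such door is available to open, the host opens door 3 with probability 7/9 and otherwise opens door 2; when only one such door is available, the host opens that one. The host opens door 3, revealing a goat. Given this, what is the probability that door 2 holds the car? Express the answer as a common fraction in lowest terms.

9/16

Condition on the true location of the car.
If it is behind door 1 (prior 1/3): door 3 is available, opened with probability 7/9; weight (1/3)·(7/9) = 7/27.
If it is behind door 2 (prior 1/3): only door 3 is available, probability 1; weight (1/3)·1 = 1/3.
If it is behind door 3 (prior 1/3): the host opened door 3, so this case is ruled out; weight (1/3)·0 = 0.
The weights sum to 16/27.
So P(the car behind door 2 | the host opened door 3) = (1/3) / (16/27) = 9/16.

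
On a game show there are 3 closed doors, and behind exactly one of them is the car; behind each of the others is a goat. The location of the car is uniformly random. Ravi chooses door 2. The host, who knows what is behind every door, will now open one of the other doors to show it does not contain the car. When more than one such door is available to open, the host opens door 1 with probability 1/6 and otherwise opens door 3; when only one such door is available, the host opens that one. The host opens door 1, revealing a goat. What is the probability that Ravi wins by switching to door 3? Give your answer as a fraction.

Condition on the true location of the car.
If it is behind door 1 (prior 1/3): the host opened door 1, so this case is ruled out; weight (1/3)·0 = 0.
If it is behind door 2 (prior 1/3): door 1 is available, opened with probability 1/6; weight (1/3)·(1/6) = 1/18.
If it is behind door 3 (prior 1/3): only door 1 is available, probability 1; weight (1/3)·1 = 1/3.
The weights sum to 7/18.
So P(the car behind door 3 | the host opened door 1) = (1/3) / (7/18) = 6/7.

6/7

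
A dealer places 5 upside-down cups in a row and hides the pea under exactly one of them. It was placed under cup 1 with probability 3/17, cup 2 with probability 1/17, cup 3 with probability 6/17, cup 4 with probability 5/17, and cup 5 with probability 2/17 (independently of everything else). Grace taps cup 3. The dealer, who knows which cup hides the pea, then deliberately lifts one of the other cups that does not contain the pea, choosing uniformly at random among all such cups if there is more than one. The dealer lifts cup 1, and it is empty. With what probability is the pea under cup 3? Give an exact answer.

Condition on the true location of the pea.
If it is under cup 1 (prior 3/17): the dealer opened cup 1, so this case is ruled out; weight (3/17)·0 = 0.
If it is under cup 2 (prior 1/17): the dealer has 3 equally likely choices, so probability 1/3; weight (1/17)·(1/3) = 1/51.
If it is under cup 3 (prior 6/17): the dealer has 4 equally likely choices, so probability 1/4; weight (6/17)·(1/4) = 3/34.
If it is under cup 4 (prior 5/17): the dealer has 3 equally likely choices, so probability 1/3; weight (5/17)·(1/3) = 5/51.
If it is under cup 5 (prior 2/17): the dealer has 3 equally likely choices, so probability 1/3; weight (2/17)·(1/3) = 2/51.
The weights sum to 25/102.
So P(the pea under cup 3 | the dealer opened cup 1) = (3/34) / (25/102) = 9/25.

9/25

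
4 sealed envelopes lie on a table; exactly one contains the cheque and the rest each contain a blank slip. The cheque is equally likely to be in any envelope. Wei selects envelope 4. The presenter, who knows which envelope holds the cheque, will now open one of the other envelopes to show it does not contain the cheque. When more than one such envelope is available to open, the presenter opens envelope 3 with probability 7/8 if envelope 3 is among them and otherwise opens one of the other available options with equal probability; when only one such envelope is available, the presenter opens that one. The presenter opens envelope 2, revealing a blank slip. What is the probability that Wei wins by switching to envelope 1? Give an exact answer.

Consider each possible location of the cheque in turn.
If it is in envelope 1 (prior 1/4): envelope 3 is available but not opened, probability 1/8; weight (1/4)·(1/8) = 1/32.
If it is in envelope 2 (prior 1/4): the presenter opened envelope 2, so this case is ruled out; weight (1/4)·0 = 0.
If it is in envelope 3 (prior 1/4): envelope 3 holds the prize so is unavailable; the presenter chooses uniformly among the 2 others, probability 1/2; weight (1/4)·(1/2) = 1/8.
If it is in envelope 4 (prior 1/4): envelope 3 is available but not opened; envelope 2 gets probability (1 − 7/8)/2 = 1/16; weight (1/4)·(1/16) = 1/64.
The weights sum to 11/64.
So P(the cheque in envelope 1 | the presenter opened envelope 2) = (1/32) / (11/64) = 2/11.

2/11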